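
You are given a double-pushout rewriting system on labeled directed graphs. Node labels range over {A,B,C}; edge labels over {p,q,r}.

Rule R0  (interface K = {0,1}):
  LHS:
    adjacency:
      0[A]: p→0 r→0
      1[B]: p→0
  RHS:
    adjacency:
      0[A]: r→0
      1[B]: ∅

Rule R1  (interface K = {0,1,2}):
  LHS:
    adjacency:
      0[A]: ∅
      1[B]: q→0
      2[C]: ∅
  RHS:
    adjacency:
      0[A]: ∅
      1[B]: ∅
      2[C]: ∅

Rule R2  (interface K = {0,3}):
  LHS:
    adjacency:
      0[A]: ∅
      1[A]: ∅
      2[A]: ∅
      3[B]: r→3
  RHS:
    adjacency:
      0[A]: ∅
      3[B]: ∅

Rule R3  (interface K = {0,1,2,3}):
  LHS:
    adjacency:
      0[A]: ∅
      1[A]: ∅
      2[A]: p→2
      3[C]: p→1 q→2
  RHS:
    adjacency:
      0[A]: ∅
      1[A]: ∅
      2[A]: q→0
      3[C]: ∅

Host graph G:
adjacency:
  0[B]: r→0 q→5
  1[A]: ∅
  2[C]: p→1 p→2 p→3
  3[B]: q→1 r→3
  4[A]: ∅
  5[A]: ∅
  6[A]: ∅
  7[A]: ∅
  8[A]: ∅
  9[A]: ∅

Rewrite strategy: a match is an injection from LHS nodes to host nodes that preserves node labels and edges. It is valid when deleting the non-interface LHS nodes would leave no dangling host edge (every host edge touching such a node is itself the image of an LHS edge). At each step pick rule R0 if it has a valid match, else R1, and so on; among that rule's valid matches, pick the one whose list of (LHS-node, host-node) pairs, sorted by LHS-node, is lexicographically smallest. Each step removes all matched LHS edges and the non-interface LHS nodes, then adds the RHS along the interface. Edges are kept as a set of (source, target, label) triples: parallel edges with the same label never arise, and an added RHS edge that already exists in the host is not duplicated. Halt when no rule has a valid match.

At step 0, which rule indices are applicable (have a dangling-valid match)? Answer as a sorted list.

Answer: [R1,R2]

Derivation:
R0: no valid match — LHS pattern not found
R1: 2 valid matches — {0↦1, 1↦3, 2↦2}, {0↦5, 1↦0, 2↦2}
R2: 200 valid matches — {0↦1, 1↦4, 2↦6, 3↦0}, {0↦1, 1↦4, 2↦6, 3↦3}, {0↦1, 1↦4, 2↦7, 3↦0} (+197 more)
R3: no valid match — LHS pattern not found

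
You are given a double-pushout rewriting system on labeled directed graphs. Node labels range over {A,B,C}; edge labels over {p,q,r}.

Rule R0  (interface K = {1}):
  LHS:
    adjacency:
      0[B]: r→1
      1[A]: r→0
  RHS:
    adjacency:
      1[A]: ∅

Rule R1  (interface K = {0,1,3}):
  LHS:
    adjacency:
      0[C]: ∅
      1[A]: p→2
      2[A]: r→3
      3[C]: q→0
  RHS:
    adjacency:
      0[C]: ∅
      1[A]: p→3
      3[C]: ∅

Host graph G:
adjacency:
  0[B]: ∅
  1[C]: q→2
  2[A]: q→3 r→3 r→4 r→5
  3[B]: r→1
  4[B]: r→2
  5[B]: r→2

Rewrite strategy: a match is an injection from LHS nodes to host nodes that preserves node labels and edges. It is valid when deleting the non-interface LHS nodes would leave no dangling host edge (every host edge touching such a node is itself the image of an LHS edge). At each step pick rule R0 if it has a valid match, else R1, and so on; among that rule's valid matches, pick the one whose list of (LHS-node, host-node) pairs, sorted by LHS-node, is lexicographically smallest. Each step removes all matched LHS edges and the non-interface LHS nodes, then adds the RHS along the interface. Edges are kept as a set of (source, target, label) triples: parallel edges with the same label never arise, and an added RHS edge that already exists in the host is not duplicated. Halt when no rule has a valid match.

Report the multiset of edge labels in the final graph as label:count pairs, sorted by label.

start.  V:6 E:8  edges: 1-q->2 2-q->3 2-r->3 2-r->4 2-r->5 3-r->1 4-r->2 5-r->2
1. fire R0 via {0↦4, 1↦2}  →  V:5 E:6  edges: 1-q->2 2-q->3 2-r->3 2-r->5 3-r->1 5-r->2
2. fire R0 via {0↦5, 1↦2}  →  V:4 E:4  edges: 1-q->2 2-q->3 2-r->3 3-r->1
final graph: no rule applies after step 2
NF edges: [(1, 2, 'q'), (2, 3, 'q'), (2, 3, 'r'), (3, 1, 'r')]

Answer: q:2 r:2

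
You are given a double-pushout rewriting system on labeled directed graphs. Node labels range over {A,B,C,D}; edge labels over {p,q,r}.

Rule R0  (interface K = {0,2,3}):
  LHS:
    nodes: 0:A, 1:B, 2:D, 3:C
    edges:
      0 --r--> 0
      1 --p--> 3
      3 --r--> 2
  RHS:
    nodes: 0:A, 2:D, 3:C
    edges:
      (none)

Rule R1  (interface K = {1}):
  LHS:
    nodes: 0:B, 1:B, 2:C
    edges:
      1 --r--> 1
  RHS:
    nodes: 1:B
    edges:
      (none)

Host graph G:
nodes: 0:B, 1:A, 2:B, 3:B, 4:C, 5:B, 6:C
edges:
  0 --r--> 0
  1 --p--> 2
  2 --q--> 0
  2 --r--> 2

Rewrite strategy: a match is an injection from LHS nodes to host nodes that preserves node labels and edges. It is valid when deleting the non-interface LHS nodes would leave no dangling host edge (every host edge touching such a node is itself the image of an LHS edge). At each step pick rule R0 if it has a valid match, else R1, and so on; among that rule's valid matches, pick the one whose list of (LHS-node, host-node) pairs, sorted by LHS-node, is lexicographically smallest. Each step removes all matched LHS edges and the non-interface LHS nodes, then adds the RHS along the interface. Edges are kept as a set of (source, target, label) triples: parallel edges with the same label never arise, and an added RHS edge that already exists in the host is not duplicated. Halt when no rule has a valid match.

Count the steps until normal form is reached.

Answer: 2

Rewrite trace:
[0] host  ⇒  7 nodes, 4 edges  {0-r->0 1-p->2 2-q->0 2-r->2}
[1] R1 @ {0↦3, 1↦0, 2↦4}  ⇒  5 nodes, 3 edges  {1-p->2 2-q->0 2-r->2}
[2] R1 @ {0↦5, 1↦2, 2↦6}  ⇒  3 nodes, 2 edges  {1-p->2 2-q->0}
halt: no rule applies after step 2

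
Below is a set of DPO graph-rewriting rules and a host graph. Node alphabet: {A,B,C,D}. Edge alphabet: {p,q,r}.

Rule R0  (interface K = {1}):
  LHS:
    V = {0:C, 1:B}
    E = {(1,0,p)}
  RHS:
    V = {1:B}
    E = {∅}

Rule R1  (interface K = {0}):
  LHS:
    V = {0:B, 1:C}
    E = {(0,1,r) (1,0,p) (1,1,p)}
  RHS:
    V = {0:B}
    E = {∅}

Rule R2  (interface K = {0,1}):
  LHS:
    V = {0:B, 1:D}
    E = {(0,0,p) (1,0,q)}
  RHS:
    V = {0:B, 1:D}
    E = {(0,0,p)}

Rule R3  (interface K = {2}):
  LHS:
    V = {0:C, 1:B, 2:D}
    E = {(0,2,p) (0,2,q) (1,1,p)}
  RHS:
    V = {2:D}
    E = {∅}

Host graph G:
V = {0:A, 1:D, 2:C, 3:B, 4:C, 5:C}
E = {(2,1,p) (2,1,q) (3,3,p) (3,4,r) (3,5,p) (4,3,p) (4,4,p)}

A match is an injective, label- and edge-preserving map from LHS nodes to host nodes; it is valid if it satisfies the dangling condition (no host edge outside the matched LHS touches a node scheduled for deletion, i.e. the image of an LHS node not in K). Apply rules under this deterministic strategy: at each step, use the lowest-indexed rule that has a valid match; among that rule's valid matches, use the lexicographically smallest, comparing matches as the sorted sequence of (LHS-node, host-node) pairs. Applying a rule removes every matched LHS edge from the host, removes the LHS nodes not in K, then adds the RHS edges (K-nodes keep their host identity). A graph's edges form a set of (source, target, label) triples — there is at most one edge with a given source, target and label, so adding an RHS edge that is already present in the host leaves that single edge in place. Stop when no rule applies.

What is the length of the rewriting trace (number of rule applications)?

Answer: 3

Rewrite trace:
initial: |V|=6 |E|=7  E = 2-p->1 2-q->1 3-p->3 3-r->4 3-p->5 4-p->3 4-p->4
step 1: apply R0 at {0↦5, 1↦3}  → |V|=5 |E|=6  E = 2-p->1 2-q->1 3-p->3 3-r->4 4-p->3 4-p->4
step 2: apply R1 at {0↦3, 1↦4}  → |V|=4 |E|=3  E = 2-p->1 2-q->1 3-p->3
step 3: apply R3 at {0↦2, 1↦3, 2↦1}  → |V|=2 |E|=0  E = ∅
halt: no rule applies after step 3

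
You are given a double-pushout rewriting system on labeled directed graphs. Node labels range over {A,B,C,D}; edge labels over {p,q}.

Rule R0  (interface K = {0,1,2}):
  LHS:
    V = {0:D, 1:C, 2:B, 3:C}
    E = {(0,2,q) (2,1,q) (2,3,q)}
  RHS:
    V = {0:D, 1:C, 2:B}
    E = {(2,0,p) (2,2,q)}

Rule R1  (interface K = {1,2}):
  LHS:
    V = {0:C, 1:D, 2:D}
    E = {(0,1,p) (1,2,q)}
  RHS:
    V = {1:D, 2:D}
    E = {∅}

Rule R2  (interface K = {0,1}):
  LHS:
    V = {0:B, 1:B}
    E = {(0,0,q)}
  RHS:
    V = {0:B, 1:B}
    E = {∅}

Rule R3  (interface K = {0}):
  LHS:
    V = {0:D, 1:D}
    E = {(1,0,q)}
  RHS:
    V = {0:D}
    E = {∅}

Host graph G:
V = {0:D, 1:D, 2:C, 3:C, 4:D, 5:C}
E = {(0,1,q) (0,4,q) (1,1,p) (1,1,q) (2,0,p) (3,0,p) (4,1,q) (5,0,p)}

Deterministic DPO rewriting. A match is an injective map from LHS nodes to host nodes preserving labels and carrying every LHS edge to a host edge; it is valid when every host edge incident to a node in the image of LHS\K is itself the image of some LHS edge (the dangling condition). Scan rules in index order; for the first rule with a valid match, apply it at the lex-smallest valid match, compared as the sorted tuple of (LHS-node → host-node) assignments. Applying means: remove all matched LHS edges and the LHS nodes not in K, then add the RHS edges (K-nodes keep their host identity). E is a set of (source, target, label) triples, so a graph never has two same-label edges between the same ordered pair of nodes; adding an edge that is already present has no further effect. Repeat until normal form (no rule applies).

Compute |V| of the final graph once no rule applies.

Answer: 3

Steps:
initial: |V|=6 |E|=8  E = 0-q->1 0-q->4 1-p->1 1-q->1 2-p->0 3-p->0 4-q->1 5-p->0
step 1: apply R1 at {0↦2, 1↦0, 2↦1}  → |V|=5 |E|=6  E = 0-q->4 1-p->1 1-q->1 3-p->0 4-q->1 5-p->0
step 2: apply R1 at {0↦3, 1↦0, 2↦4}  → |V|=4 |E|=4  E = 1-p->1 1-q->1 4-q->1 5-p->0
step 3: apply R3 at {0↦1, 1↦4}  → |V|=3 |E|=3  E = 1-p->1 1-q->1 5-p->0
normal form: no rule applies after step 3
NF nodes: {0:D, 1:D, 5:C}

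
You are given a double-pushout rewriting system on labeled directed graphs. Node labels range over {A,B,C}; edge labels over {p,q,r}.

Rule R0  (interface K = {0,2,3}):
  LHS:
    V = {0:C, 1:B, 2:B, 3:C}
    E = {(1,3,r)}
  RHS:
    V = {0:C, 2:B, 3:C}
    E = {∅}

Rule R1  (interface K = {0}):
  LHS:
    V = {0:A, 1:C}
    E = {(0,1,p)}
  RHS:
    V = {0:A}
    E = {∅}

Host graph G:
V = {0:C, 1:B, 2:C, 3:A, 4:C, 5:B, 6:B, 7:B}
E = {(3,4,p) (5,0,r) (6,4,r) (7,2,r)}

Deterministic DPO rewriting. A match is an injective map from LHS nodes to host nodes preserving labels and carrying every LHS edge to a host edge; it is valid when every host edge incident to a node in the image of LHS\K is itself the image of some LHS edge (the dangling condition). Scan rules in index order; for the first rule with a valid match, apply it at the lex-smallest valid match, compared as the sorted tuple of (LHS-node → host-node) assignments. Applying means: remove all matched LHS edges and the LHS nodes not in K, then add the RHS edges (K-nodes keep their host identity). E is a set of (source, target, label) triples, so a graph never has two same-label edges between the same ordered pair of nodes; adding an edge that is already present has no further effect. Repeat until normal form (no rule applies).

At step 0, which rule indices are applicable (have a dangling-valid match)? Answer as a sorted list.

R0: 18 valid matches — {0↦0, 1↦6, 2↦1, 3↦4}, {0↦0, 1↦6, 2↦5, 3↦4}, {0↦0, 1↦6, 2↦7, 3↦4} (+15 more)
R1: no valid match — 1 raw match, all fail dangling condition

Answer: [R0]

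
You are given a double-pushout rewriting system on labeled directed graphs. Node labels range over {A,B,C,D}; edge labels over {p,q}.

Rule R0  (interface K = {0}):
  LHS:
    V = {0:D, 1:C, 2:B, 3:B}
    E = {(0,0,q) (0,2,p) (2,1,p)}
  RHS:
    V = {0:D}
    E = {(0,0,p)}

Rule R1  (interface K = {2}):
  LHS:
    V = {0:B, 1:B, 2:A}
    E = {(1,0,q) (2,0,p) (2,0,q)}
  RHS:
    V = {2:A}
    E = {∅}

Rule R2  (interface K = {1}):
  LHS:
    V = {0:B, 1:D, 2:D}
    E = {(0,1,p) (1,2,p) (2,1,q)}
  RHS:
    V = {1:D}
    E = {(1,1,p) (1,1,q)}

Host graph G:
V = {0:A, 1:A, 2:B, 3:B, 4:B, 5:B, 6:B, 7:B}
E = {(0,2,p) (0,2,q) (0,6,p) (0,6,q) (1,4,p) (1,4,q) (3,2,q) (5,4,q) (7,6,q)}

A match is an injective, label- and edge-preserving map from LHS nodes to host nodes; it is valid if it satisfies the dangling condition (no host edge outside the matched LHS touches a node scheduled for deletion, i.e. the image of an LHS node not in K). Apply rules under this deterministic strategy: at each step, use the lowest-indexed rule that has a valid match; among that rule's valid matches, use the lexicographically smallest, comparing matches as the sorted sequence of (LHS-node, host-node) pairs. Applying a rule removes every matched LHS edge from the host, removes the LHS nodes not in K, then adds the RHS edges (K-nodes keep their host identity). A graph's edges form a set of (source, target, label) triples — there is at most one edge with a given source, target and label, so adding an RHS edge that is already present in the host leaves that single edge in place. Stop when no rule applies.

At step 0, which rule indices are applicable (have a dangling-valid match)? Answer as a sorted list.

Answer: [R1]

Derivation:
R0: no valid match — LHS pattern not found
R1: 3 valid matches — {0↦2, 1↦3, 2↦0}, {0↦4, 1↦5, 2↦1}, {0↦6, 1↦7, 2↦0}
R2: no valid match — LHS pattern not found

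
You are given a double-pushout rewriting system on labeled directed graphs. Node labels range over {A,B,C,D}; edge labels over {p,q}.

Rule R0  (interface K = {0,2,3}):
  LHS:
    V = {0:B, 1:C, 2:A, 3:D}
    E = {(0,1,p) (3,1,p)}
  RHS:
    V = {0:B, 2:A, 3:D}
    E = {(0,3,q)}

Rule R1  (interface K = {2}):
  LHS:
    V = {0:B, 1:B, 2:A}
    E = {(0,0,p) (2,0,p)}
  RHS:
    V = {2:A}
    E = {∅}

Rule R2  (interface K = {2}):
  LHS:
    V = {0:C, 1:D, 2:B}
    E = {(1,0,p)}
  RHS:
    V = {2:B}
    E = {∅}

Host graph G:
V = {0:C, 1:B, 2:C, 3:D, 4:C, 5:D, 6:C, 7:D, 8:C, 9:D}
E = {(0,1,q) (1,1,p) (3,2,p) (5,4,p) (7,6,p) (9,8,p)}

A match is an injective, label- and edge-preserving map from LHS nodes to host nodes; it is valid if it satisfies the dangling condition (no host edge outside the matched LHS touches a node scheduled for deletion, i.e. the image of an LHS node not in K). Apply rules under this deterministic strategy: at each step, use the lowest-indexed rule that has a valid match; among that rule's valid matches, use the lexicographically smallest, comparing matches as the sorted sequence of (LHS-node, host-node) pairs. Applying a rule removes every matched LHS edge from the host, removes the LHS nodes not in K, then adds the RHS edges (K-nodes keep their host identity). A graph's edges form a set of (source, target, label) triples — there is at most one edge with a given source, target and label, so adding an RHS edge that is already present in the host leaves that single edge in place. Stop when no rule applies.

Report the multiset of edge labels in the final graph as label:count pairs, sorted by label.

initial: |V|=10 |E|=6  E = 0-q->1 1-p->1 3-p->2 5-p->4 7-p->6 9-p->8
step 1: apply R2 at {0↦2, 1↦3, 2↦1}  → |V|=8 |E|=5  E = 0-q->1 1-p->1 5-p->4 7-p->6 9-p->8
step 2: apply R2 at {0↦4, 1↦5, 2↦1}  → |V|=6 |E|=4  E = 0-q->1 1-p->1 7-p->6 9-p->8
step 3: apply R2 at {0↦6, 1↦7, 2↦1}  → |V|=4 |E|=3  E = 0-q->1 1-p->1 9-p->8
step 4: apply R2 at {0↦8, 1↦9, 2↦1}  → |V|=2 |E|=2  E = 0-q->1 1-p->1
normal form: no rule applies after step 4
NF edges: [(0, 1, 'q'), (1, 1, 'p')]

Answer: p:1 q:1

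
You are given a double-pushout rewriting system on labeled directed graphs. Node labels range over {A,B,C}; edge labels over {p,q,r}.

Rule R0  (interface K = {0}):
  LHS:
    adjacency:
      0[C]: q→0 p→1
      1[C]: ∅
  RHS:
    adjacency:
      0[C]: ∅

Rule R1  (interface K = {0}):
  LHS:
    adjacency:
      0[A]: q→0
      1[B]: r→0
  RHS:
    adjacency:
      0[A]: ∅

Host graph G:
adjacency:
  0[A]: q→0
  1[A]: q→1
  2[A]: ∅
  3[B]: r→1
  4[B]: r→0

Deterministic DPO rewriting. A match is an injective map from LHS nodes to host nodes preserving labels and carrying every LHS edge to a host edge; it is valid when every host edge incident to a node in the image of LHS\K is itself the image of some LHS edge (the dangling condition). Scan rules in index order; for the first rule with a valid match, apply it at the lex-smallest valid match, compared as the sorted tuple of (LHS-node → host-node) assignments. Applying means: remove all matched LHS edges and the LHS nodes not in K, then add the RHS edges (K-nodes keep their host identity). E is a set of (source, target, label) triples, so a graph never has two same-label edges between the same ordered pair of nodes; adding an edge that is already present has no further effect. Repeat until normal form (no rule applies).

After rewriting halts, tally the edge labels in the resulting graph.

Answer: (no edges)

Steps:
start.  V:5 E:4  edges: 0-q->0 1-q->1 3-r->1 4-r->0
1. fire R1 via {0↦0, 1↦4}  →  V:4 E:2  edges: 1-q->1 3-r->1
2. fire R1 via {0↦1, 1↦3}  →  V:3 E:0  edges: ∅
normal form: no rule applies after step 2
NF edges: []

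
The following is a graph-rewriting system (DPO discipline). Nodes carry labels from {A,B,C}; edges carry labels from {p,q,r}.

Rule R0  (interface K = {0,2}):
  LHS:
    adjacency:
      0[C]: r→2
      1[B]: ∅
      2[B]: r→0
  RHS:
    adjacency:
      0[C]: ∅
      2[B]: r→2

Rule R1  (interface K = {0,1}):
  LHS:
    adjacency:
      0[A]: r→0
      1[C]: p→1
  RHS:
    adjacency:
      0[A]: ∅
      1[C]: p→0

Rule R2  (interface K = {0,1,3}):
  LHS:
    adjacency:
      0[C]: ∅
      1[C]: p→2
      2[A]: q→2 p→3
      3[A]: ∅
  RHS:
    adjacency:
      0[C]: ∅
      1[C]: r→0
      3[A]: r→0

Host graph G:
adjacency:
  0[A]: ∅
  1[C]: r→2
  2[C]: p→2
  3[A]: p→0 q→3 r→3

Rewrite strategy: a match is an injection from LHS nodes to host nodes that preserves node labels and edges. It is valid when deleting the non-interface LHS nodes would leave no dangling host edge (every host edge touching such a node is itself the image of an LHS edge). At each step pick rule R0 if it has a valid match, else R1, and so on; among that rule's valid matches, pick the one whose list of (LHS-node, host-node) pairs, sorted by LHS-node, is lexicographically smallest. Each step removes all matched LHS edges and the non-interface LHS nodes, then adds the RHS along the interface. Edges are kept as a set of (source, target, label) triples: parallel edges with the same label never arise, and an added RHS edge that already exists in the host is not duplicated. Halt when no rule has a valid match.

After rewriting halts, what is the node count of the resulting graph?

Answer: 3

Rewrite trace:
initial: |V|=4 |E|=5  E = 1-r->2 2-p->2 3-p->0 3-q->3 3-r->3
step 1: apply R1 at {0↦3, 1↦2}  → |V|=4 |E|=4  E = 1-r->2 2-p->3 3-p->0 3-q->3
step 2: apply R2 at {0↦1, 1↦2, 2↦3, 3↦0}  → |V|=3 |E|=3  E = 0-r->1 1-r->2 2-r->1
final graph: no rule applies after step 2
NF nodes: {0:A, 1:C, 2:C}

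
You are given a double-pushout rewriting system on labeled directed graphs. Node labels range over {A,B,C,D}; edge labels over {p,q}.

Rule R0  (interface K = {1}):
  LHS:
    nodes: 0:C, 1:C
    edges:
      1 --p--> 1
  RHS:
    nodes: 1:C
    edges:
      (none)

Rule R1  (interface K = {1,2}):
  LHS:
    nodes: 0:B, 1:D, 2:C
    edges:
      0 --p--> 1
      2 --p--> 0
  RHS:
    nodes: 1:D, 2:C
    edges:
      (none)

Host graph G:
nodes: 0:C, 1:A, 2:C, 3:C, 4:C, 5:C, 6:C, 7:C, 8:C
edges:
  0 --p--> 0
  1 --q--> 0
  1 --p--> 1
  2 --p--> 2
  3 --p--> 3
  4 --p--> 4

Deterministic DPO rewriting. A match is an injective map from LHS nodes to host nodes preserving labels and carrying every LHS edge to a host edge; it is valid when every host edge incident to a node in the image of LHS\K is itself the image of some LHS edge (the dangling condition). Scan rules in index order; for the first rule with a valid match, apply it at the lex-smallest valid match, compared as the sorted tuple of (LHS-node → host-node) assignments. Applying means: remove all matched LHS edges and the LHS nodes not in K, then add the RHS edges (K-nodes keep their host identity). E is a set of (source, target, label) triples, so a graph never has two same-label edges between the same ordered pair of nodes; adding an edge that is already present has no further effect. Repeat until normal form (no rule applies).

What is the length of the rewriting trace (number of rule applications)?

Answer: 4

Steps:
start.  V:9 E:6  edges: 0-p->0 1-q->0 1-p->1 2-p->2 3-p->3 4-p->4
1. fire R0 via {0↦5, 1↦0}  →  V:8 E:5  edges: 1-q->0 1-p->1 2-p->2 3-p->3 4-p->4
2. fire R0 via {0↦6, 1↦2}  →  V:7 E:4  edges: 1-q->0 1-p->1 3-p->3 4-p->4
3. fire R0 via {0↦2, 1↦3}  →  V:6 E:3  edges: 1-q->0 1-p->1 4-p->4
4. fire R0 via {0↦3, 1↦4}  →  V:5 E:2  edges: 1-q->0 1-p->1
final graph: no rule applies after step 4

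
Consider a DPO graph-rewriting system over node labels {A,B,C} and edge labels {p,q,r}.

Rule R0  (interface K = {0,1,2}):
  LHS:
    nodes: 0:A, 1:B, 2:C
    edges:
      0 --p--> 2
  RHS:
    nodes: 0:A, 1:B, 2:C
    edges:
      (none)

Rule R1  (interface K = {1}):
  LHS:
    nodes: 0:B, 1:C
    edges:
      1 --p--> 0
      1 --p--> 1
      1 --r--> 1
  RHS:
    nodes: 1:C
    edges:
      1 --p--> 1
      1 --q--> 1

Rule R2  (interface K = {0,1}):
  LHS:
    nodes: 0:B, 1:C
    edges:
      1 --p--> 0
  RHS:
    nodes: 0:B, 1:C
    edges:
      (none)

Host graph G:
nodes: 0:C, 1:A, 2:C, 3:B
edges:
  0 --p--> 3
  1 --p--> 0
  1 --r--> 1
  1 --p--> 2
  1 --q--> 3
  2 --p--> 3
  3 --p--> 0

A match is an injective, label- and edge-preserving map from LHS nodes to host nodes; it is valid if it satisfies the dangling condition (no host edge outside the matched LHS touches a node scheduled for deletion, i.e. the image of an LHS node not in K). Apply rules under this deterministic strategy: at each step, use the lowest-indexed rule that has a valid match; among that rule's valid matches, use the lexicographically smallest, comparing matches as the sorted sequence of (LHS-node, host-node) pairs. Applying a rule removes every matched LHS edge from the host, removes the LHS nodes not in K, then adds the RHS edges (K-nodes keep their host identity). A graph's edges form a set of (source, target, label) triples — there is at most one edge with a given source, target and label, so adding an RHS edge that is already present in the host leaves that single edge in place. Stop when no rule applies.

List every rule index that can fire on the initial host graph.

Answer: [R0,R2]

Rewrite trace:
R0: 2 valid matches — {0↦1, 1↦3, 2↦0}, {0↦1, 1↦3, 2↦2}
R1: no valid match — LHS pattern not found
R2: 2 valid matches — {0↦3, 1↦0}, {0↦3, 1↦2}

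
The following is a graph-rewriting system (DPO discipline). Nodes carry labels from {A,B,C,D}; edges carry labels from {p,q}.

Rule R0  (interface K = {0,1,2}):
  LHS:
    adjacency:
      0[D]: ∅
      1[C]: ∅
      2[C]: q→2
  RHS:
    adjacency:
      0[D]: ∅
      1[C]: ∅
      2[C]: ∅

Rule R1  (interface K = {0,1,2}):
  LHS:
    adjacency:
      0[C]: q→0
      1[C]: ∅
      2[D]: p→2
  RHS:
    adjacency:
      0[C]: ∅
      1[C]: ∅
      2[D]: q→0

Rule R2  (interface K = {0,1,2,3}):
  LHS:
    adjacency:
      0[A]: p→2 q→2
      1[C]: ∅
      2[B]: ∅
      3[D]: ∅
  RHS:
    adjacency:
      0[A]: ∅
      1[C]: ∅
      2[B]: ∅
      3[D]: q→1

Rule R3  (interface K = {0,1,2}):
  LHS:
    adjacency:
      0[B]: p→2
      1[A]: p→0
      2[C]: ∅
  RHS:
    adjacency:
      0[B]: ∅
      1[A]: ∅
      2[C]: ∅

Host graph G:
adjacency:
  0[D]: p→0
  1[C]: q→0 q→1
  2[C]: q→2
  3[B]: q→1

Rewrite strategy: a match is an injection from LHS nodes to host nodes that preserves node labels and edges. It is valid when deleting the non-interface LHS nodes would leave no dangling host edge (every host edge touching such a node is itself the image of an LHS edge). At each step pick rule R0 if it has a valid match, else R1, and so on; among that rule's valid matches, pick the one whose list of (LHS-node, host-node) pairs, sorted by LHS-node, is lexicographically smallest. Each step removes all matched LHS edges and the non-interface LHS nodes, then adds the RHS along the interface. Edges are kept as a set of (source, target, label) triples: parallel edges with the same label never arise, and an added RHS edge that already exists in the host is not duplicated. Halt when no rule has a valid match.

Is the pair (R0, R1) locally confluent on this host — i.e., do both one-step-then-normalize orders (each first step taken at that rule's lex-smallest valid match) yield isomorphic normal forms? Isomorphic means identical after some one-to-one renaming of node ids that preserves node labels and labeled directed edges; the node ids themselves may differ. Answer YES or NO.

Answer: NO

Steps:
branch R0-first: apply at {0↦0, 1↦1, 2↦2} → |E|=4, then 1 more step(s) → NF |V|=4 |E|=3 V={0:D, 1:C, 2:C, 3:B} E=0-p->0 1-q->0 3-q->1
branch R1-first: apply at {0↦1, 1↦2, 2↦0} → |E|=4, then 1 more step(s) → NF |V|=4 |E|=3 V={0:D, 1:C, 2:C, 3:B} E=0-q->1 1-q->0 3-q->1
graphs not isomorphic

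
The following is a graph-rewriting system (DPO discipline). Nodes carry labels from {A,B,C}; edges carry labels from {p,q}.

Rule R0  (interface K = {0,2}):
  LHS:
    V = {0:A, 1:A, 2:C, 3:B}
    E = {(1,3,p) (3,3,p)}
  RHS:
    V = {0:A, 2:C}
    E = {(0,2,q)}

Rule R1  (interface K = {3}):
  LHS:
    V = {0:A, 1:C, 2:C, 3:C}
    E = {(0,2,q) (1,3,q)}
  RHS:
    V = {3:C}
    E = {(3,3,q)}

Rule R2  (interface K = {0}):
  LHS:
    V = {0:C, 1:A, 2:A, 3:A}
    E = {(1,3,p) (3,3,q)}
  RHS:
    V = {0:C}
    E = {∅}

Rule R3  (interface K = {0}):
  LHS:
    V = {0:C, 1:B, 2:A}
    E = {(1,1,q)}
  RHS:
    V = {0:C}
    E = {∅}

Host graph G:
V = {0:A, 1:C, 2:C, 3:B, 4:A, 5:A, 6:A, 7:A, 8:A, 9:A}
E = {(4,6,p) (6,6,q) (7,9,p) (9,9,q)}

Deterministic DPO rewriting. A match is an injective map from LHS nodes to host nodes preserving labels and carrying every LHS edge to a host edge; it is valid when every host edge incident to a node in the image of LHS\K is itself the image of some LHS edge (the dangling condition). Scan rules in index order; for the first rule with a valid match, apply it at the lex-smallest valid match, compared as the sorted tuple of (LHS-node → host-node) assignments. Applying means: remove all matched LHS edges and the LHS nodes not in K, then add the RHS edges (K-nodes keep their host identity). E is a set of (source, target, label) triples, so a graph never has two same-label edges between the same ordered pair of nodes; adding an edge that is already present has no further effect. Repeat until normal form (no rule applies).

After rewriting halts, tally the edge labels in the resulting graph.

Answer: (no edges)

Steps:
[0] host  ⇒  10 nodes, 4 edges  {4-p->6 6-q->6 7-p->9 9-q->9}
[1] R2 @ {0↦1, 1↦4, 2↦0, 3↦6}  ⇒  7 nodes, 2 edges  {7-p->9 9-q->9}
[2] R2 @ {0↦1, 1↦7, 2↦5, 3↦9}  ⇒  4 nodes, 0 edges  {∅}
normal form: no rule applies after step 2
NF edges: []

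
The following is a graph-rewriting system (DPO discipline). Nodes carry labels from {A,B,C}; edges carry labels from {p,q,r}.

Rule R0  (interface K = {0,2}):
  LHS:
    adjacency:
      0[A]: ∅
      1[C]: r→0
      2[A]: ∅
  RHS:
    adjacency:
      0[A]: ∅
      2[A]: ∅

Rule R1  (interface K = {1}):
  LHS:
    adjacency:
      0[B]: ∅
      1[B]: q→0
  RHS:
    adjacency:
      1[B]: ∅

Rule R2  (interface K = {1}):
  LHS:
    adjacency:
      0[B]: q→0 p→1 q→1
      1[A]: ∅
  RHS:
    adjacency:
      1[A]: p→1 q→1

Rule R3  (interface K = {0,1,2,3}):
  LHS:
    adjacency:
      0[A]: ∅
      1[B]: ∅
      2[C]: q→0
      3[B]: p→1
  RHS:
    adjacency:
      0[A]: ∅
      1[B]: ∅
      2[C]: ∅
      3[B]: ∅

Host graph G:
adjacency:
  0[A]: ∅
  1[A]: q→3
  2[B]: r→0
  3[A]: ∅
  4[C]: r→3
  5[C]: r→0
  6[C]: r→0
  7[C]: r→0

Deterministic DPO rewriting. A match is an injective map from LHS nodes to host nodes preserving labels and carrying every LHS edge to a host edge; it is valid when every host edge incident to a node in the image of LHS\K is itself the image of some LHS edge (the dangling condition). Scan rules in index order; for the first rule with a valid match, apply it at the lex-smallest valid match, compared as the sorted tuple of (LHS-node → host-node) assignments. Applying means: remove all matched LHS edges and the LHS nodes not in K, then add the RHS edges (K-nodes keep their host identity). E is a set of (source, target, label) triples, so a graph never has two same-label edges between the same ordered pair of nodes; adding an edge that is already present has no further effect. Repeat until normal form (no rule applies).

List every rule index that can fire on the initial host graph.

Answer: [R0]

Rewrite trace:
R0: 8 valid matches — {0↦0, 1↦5, 2↦1}, {0↦0, 1↦5, 2↦3}, {0↦0, 1↦6, 2↦1} (+5 more)
R1: no valid match — LHS pattern not found
R2: no valid match — LHS pattern not found
R3: no valid match — LHS pattern not found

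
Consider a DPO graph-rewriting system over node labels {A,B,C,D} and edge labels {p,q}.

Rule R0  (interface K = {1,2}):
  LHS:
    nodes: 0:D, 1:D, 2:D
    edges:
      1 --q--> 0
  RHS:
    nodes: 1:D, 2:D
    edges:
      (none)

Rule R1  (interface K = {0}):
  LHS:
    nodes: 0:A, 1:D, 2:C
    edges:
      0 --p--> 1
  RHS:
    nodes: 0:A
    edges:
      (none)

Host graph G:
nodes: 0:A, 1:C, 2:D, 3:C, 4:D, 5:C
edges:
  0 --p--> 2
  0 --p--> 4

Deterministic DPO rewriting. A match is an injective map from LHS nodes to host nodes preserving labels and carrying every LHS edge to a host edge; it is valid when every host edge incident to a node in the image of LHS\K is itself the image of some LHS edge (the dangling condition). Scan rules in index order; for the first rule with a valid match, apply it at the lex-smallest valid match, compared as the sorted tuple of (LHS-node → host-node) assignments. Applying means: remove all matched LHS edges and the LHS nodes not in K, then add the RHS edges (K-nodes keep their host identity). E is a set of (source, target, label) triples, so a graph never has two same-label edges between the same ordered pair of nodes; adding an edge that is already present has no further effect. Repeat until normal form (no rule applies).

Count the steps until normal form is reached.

Answer: 2

Derivation:
initial: |V|=6 |E|=2  E = 0-p->2 0-p->4
step 1: apply R1 at {0↦0, 1↦2, 2↦1}  → |V|=4 |E|=1  E = 0-p->4
step 2: apply R1 at {0↦0, 1↦4, 2↦3}  → |V|=2 |E|=0  E = ∅
halt: no rule applies after step 2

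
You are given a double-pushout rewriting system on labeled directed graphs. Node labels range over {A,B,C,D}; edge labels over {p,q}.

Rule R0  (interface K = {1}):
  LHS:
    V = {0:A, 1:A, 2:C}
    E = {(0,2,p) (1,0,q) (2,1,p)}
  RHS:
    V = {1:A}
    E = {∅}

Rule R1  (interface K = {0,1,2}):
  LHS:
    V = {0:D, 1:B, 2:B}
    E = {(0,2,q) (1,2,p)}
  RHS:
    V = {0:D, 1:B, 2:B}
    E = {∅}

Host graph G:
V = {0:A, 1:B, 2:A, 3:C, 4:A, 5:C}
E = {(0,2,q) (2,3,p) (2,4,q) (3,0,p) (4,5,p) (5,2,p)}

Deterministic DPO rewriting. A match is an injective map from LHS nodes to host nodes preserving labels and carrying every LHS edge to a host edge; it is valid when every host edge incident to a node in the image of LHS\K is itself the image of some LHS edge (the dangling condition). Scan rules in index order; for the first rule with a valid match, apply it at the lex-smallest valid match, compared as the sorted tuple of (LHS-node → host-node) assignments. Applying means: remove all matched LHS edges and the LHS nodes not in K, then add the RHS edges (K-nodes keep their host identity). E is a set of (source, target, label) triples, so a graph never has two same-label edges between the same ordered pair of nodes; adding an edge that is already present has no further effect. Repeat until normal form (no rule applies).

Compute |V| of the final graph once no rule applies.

start.  V:6 E:6  edges: 0-q->2 2-p->3 2-q->4 3-p->0 4-p->5 5-p->2
1. fire R0 via {0↦4, 1↦2, 2↦5}  →  V:4 E:3  edges: 0-q->2 2-p->3 3-p->0
2. fire R0 via {0↦2, 1↦0, 2↦3}  →  V:2 E:0  edges: ∅
final graph: no rule applies after step 2
NF nodes: {0:A, 1:B}

Answer: 2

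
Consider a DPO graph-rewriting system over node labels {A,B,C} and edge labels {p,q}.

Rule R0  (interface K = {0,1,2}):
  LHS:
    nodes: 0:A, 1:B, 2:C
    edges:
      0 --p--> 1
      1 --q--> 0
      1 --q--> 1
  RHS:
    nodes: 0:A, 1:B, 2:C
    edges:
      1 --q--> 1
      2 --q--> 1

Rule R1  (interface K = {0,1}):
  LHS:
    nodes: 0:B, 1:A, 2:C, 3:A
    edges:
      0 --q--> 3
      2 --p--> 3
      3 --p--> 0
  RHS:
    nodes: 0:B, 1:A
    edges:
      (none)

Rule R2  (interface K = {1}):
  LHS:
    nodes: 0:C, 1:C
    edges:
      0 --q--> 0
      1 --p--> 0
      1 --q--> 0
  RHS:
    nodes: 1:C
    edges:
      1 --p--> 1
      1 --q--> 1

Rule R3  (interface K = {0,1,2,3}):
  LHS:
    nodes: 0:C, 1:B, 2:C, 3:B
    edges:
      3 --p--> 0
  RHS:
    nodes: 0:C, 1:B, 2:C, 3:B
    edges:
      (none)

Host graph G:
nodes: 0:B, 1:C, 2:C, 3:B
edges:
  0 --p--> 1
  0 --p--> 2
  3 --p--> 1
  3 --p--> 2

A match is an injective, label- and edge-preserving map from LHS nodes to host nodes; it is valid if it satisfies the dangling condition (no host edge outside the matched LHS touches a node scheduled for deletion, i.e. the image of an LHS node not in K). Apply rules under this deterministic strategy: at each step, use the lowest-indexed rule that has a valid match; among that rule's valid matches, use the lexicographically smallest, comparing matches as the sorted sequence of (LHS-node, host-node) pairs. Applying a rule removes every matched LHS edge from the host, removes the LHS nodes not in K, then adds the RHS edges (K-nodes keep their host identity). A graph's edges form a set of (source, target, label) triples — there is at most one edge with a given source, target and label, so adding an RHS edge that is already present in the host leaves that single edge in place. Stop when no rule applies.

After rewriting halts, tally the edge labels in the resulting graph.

initial: |V|=4 |E|=4  E = 0-p->1 0-p->2 3-p->1 3-p->2
step 1: apply R3 at {0↦1, 1↦0, 2↦2, 3↦3}  → |V|=4 |E|=3  E = 0-p->1 0-p->2 3-p->2
step 2: apply R3 at {0↦1, 1↦3, 2↦2, 3↦0}  → |V|=4 |E|=2  E = 0-p->2 3-p->2
step 3: apply R3 at {0↦2, 1↦0, 2↦1, 3↦3}  → |V|=4 |E|=1  E = 0-p->2
step 4: apply R3 at {0↦2, 1↦3, 2↦1, 3↦0}  → |V|=4 |E|=0  E = ∅
normal form: no rule applies after step 4
NF edges: []

Answer: (no edges)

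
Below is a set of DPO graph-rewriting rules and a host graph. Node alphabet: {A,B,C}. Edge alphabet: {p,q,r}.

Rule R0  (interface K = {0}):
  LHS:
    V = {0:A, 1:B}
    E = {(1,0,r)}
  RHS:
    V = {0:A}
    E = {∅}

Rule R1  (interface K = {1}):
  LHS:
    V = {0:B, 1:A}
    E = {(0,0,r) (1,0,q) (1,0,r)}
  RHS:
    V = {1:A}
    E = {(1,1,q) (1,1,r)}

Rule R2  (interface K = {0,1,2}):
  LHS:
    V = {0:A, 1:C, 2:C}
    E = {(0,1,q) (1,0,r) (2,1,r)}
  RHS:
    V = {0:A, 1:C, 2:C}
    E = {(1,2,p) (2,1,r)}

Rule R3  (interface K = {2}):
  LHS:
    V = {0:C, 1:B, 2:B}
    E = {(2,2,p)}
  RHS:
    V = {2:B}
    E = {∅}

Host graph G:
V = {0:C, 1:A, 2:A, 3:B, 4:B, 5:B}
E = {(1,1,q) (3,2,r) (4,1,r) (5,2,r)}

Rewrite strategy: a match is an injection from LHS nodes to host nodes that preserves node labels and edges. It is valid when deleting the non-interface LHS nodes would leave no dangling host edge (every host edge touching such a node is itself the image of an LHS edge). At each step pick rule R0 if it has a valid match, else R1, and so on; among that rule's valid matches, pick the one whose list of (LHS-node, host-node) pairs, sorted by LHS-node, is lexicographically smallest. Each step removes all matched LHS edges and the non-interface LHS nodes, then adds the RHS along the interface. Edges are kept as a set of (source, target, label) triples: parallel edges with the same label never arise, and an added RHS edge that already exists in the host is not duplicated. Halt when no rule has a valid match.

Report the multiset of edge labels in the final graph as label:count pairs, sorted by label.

Answer: q:1

Rewrite trace:
initial: |V|=6 |E|=4  E = 1-q->1 3-r->2 4-r->1 5-r->2
step 1: apply R0 at {0↦1, 1↦4}  → |V|=5 |E|=3  E = 1-q->1 3-r->2 5-r->2
step 2: apply R0 at {0↦2, 1↦3}  → |V|=4 |E|=2  E = 1-q->1 5-r->2
step 3: apply R0 at {0↦2, 1↦5}  → |V|=3 |E|=1  E = 1-q->1
final graph: no rule applies after step 3
NF edges: [(1, 1, 'q')]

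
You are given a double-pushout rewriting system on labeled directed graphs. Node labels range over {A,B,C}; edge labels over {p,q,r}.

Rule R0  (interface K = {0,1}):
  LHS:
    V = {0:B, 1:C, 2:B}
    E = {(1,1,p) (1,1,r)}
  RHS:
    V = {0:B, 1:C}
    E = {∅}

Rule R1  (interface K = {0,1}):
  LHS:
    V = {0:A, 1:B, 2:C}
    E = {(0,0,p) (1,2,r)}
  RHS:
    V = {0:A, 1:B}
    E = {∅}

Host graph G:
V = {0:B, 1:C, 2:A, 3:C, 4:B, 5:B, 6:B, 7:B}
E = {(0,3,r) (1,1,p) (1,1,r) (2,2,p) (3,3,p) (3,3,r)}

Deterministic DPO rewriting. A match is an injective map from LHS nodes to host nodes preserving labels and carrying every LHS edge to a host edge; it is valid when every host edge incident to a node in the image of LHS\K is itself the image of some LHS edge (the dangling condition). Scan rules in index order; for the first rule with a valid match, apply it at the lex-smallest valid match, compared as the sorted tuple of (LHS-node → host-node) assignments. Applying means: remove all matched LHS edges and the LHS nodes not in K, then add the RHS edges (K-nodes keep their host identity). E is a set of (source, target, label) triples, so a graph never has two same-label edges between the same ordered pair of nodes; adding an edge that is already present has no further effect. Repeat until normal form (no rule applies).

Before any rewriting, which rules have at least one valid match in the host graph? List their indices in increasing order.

Answer: [R0]

Steps:
R0: 32 valid matches — {0↦0, 1↦1, 2↦4}, {0↦0, 1↦1, 2↦5}, {0↦0, 1↦1, 2↦6} (+29 more)
R1: no valid match — 1 raw match, all fail dangling condition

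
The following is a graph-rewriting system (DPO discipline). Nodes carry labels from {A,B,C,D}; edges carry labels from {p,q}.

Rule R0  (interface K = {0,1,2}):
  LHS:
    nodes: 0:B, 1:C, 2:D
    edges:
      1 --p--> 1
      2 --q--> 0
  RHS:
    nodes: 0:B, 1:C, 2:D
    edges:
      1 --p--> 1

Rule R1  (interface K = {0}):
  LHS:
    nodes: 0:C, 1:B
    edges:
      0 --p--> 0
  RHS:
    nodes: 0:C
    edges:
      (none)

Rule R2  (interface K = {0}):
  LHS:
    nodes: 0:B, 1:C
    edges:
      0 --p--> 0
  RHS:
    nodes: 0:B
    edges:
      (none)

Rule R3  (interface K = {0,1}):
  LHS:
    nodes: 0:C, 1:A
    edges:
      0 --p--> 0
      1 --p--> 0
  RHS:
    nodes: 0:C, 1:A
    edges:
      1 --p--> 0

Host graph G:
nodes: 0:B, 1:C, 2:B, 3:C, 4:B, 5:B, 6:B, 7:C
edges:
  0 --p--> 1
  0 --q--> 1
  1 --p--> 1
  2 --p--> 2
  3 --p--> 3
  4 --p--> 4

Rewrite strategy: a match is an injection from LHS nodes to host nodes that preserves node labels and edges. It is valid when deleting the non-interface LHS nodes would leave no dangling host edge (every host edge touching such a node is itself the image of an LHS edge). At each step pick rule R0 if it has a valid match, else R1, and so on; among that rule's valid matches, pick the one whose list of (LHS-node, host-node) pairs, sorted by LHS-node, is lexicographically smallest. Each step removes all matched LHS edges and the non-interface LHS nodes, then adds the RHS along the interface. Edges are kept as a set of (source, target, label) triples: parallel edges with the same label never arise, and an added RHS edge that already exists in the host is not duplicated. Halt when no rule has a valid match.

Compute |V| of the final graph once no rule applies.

Answer: 4

Derivation:
initial: |V|=8 |E|=6  E = 0-p->1 0-q->1 1-p->1 2-p->2 3-p->3 4-p->4
step 1: apply R1 at {0↦1, 1↦5}  → |V|=7 |E|=5  E = 0-p->1 0-q->1 2-p->2 3-p->3 4-p->4
step 2: apply R1 at {0↦3, 1↦6}  → |V|=6 |E|=4  E = 0-p->1 0-q->1 2-p->2 4-p->4
step 3: apply R2 at {0↦2, 1↦3}  → |V|=5 |E|=3  E = 0-p->1 0-q->1 4-p->4
step 4: apply R2 at {0↦4, 1↦7}  → |V|=4 |E|=2  E = 0-p->1 0-q->1
normal form: no rule applies after step 4
NF nodes: {0:B, 1:C, 2:B, 4:B}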